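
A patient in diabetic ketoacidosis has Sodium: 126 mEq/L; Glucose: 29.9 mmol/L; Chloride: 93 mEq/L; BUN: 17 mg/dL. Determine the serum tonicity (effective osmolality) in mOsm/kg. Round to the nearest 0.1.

Effective osmolality excludes urea (freely permeant across cell membranes):
2·Na + glucose
= 2·126 + 29.9
= 252 + 29.9
= 281.9 mOsm/kg

281.9 mOsm/kg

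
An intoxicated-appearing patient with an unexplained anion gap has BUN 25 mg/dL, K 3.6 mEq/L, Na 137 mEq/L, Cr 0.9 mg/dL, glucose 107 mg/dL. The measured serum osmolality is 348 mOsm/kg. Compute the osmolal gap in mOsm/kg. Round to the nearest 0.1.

Calculated osmolality = 2·Na + glucose/18 + BUN/2.8
= 2·137 + 107/18 + 25/2.8
= 274 + 5.94 + 8.93
= 288.87 mOsm/kg ≈ 288.9 mOsm/kg
Osmolar gap = measured − calculated = 348 − 288.9 = 59.1 mOsm/kg

59.1 mOsm/kg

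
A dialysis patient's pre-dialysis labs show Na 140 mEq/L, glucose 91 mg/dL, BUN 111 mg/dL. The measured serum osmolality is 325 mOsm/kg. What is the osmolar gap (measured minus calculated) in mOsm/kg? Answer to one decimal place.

0.3 mOsm/kg

Calculated osmolality = 2·Na + glucose/18 + BUN/2.8
= 2·140 + 91/18 + 111/2.8
= 280 + 5.06 + 39.64
= 324.7 mOsm/kg ≈ 324.7 mOsm/kg
Osmolar gap = measured − calculated = 325 − 324.7 = 0.3 mOsm/kg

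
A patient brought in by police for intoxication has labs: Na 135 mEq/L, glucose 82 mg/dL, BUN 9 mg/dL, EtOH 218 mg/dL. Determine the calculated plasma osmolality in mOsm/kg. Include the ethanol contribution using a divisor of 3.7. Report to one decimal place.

Calculated osmolality = 2·Na + glucose/18 + BUN/2.8 + ethanol/3.7
= 2·135 + 82/18 + 9/2.8 + 218/3.7
= 270 + 4.56 + 3.21 + 58.92
= 336.69 mOsm/kg

336.7 mOsm/kg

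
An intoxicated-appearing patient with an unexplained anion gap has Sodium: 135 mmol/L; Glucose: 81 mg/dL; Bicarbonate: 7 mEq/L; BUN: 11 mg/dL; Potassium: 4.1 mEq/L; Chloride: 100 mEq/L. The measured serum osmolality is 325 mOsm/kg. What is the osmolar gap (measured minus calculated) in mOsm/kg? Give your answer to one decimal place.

46.6 mOsm/kg

Calculated osmolality = 2·Na + glucose/18 + BUN/2.8
= 2·135 + 81/18 + 11/2.8
= 270 + 4.50 + 3.93
= 278.43 mOsm/kg ≈ 278.4 mOsm/kg
Osmolar gap = measured − calculated = 325 − 278.4 = 46.6 mOsm/kg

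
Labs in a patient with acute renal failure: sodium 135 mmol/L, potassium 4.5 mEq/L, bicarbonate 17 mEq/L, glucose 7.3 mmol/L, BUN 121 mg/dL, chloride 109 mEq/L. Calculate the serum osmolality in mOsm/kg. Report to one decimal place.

320.5 mOsm/kg

Calculated osmolality = 2·Na + glucose + BUN/2.8
= 2·135 + 7.3 + 121/2.8
= 270 + 7.30 + 43.21
= 320.51 mOsm/kg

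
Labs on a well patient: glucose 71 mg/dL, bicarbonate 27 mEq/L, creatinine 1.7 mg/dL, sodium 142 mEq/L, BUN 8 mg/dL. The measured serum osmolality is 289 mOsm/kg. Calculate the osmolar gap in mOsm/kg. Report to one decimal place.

-1.8 mOsm/kg

Calculated osmolality = 2·Na + glucose/18 + BUN/2.8
= 2·142 + 71/18 + 8/2.8
= 284 + 3.94 + 2.86
= 290.8 mOsm/kg ≈ 290.8 mOsm/kg
Osmolar gap = measured − calculated = 289 − 290.8 = -1.8 mOsm/kg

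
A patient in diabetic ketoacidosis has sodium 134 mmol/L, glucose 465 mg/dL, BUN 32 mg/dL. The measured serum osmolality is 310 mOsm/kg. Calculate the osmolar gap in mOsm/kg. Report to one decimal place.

Calculated osmolality = 2·Na + glucose/18 + BUN/2.8
= 2·134 + 465/18 + 32/2.8
= 268 + 25.83 + 11.43
= 305.26 mOsm/kg ≈ 305.3 mOsm/kg
Osmolar gap = measured − calculated = 310 − 305.3 = 4.7 mOsm/kg

4.7 mOsm/kg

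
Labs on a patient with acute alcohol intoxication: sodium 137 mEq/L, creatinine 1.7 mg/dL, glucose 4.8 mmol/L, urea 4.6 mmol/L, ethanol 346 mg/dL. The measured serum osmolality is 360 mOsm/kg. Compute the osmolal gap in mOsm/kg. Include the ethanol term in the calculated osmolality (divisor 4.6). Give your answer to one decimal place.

Calculated osmolality = 2·Na + glucose + urea + ethanol/4.6
= 2·137 + 4.8 + 4.6 + 346/4.6
= 274 + 4.80 + 4.60 + 75.22
= 358.62 mOsm/kg ≈ 358.6 mOsm/kg
Osmolar gap = measured − calculated = 360 − 358.6 = 1.4 mOsm/kg

1.4 mOsm/kg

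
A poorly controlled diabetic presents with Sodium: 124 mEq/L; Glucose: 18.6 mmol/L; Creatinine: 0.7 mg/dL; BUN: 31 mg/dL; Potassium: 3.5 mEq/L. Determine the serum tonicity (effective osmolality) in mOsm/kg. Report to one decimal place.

266.6 mOsm/kg

Effective osmolality excludes urea (freely permeant across cell membranes):
2·Na + glucose
= 2·124 + 18.6
= 248 + 18.6
= 266.6 mOsm/kg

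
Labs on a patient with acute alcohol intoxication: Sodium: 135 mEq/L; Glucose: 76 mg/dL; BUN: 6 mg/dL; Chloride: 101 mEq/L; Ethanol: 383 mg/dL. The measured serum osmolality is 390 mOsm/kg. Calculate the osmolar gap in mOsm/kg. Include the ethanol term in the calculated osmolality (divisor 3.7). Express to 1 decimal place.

10.1 mOsm/kg

Calculated osmolality = 2·Na + glucose/18 + BUN/2.8 + ethanol/3.7
= 2·135 + 76/18 + 6/2.8 + 383/3.7
= 270 + 4.22 + 2.14 + 103.51
= 379.87 mOsm/kg ≈ 379.9 mOsm/kg
Osmolar gap = measured − calculated = 390 − 379.9 = 10.1 mOsm/kg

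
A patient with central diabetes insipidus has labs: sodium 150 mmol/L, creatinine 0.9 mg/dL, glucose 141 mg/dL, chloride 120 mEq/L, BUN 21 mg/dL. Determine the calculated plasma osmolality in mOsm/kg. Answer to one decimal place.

315.3 mOsm/kg

Calculated osmolality = 2·Na + glucose/18 + BUN/2.8
= 2·150 + 141/18 + 21/2.8
= 300 + 7.83 + 7.50
= 315.33 mOsm/kg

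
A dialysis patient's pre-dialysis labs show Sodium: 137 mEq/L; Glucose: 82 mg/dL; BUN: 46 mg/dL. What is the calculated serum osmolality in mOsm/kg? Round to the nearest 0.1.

Calculated osmolality = 2·Na + glucose/18 + BUN/2.8
= 2·137 + 82/18 + 46/2.8
= 274 + 4.56 + 16.43
= 294.99 mOsm/kg

295.0 mOsm/kg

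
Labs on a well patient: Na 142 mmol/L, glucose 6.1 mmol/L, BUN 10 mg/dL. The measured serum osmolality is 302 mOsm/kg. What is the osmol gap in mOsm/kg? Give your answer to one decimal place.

8.3 mOsm/kg

Calculated osmolality = 2·Na + glucose + BUN/2.8
= 2·142 + 6.1 + 10/2.8
= 284 + 6.10 + 3.57
= 293.67 mOsm/kg ≈ 293.7 mOsm/kg
Osmolar gap = measured − calculated = 302 − 293.7 = 8.3 mOsm/kg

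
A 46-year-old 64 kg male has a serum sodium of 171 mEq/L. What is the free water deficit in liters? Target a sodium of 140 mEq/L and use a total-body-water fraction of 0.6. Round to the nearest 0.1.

8.5 L

TBW = 0.6 · 64 = 38.4 L
Free water deficit = TBW · (Na/140 − 1)
= 38.4 · (171/140 − 1)
= 38.4 · 0.2214
= 8.5 L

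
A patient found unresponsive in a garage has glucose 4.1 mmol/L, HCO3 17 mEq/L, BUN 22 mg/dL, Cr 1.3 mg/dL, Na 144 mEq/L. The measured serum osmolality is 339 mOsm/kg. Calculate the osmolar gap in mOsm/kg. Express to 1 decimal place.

39.0 mOsm/kg

Calculated osmolality = 2·Na + glucose + BUN/2.8
= 2·144 + 4.1 + 22/2.8
= 288 + 4.10 + 7.86
= 299.96 mOsm/kg ≈ 300.0 mOsm/kg
Osmolar gap = measured − calculated = 339 − 300.0 = 39.0 mOsm/kg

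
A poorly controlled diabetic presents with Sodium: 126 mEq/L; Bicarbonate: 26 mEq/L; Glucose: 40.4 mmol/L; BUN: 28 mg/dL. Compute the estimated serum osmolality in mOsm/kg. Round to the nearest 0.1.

302.4 mOsm/kg

Calculated osmolality = 2·Na + glucose + BUN/2.8
= 2·126 + 40.4 + 28/2.8
= 252 + 40.40 + 10
= 302.4 mOsm/kg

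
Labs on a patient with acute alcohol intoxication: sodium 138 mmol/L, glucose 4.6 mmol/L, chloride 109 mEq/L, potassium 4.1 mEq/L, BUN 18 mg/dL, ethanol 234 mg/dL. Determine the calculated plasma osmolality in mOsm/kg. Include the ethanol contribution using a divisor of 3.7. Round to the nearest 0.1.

350.3 mOsm/kg

Calculated osmolality = 2·Na + glucose + BUN/2.8 + ethanol/3.7
= 2·138 + 4.6 + 18/2.8 + 234/3.7
= 276 + 4.60 + 6.43 + 63.24
= 350.27 mOsm/kg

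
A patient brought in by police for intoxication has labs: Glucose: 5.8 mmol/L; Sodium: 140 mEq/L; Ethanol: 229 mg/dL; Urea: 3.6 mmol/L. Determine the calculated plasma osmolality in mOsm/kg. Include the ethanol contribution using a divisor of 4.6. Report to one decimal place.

339.2 mOsm/kg

Calculated osmolality = 2·Na + glucose + urea + ethanol/4.6
= 2·140 + 5.8 + 3.6 + 229/4.6
= 280 + 5.80 + 3.60 + 49.78
= 339.18 mOsm/kg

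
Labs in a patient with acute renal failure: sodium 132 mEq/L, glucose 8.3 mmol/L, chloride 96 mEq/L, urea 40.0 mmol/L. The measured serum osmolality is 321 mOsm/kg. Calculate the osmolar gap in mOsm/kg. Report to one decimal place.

Calculated osmolality = 2·Na + glucose + urea
= 2·132 + 8.3 + 40
= 264 + 8.30 + 40
= 312.3 mOsm/kg ≈ 312.3 mOsm/kg
Osmolar gap = measured − calculated = 321 − 312.3 = 8.7 mOsm/kg

8.7 mOsm/kg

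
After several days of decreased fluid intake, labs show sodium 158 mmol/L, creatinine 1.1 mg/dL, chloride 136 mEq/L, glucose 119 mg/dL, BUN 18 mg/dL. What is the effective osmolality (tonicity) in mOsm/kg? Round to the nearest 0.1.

Effective osmolality excludes urea (freely permeant across cell membranes):
2·Na + glucose/18
= 2·158 + 119/18
= 316 + 6.61
= 322.61 mOsm/kg

322.6 mOsm/kg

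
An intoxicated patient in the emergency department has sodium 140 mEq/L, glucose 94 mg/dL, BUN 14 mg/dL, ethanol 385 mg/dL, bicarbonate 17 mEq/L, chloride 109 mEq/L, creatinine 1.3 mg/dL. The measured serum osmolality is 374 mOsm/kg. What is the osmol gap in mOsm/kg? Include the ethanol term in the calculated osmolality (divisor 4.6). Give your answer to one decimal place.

Calculated osmolality = 2·Na + glucose/18 + BUN/2.8 + ethanol/4.6
= 2·140 + 94/18 + 14/2.8 + 385/4.6
= 280 + 5.22 + 5 + 83.70
= 373.92 mOsm/kg ≈ 373.9 mOsm/kg
Osmolar gap = measured − calculated = 374 − 373.9 = 0.1 mOsm/kg

0.1 mOsm/kg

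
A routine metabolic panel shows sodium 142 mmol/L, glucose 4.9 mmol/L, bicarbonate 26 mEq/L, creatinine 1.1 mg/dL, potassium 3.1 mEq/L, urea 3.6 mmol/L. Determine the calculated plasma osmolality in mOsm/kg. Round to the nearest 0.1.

292.5 mOsm/kg

Calculated osmolality = 2·Na + glucose + urea
= 2·142 + 4.9 + 3.6
= 284 + 4.90 + 3.60
= 292.5 mOsm/kg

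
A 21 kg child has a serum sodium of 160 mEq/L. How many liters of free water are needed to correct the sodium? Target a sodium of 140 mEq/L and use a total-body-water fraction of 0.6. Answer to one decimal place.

1.8 L

TBW = 0.6 · 21 = 12.6 L
Free water deficit = TBW · (Na/140 − 1)
= 12.6 · (160/140 − 1)
= 12.6 · 0.1429
= 1.8 L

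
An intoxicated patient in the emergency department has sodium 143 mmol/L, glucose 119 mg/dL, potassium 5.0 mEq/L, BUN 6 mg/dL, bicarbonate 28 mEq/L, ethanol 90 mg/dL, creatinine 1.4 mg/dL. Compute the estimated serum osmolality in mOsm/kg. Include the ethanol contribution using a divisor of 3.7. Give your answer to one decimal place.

319.1 mOsm/kg

Calculated osmolality = 2·Na + glucose/18 + BUN/2.8 + ethanol/3.7
= 2·143 + 119/18 + 6/2.8 + 90/3.7
= 286 + 6.61 + 2.14 + 24.32
= 319.07 mOsm/kg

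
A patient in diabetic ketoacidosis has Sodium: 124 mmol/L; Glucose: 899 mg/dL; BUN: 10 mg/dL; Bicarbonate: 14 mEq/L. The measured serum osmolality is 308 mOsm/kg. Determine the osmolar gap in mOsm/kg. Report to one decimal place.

Calculated osmolality = 2·Na + glucose/18 + BUN/2.8
= 2·124 + 899/18 + 10/2.8
= 248 + 49.94 + 3.57
= 301.51 mOsm/kg ≈ 301.5 mOsm/kg
Osmolar gap = measured − calculated = 308 − 301.5 = 6.5 mOsm/kg

6.5 mOsm/kg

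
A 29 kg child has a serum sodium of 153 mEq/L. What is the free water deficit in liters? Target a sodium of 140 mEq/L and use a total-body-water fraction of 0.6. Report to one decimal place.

TBW = 0.6 · 29 = 17.4 L
Free water deficit = TBW · (Na/140 − 1)
= 17.4 · (153/140 − 1)
= 17.4 · 0.0929
= 1.62 L

1.6 L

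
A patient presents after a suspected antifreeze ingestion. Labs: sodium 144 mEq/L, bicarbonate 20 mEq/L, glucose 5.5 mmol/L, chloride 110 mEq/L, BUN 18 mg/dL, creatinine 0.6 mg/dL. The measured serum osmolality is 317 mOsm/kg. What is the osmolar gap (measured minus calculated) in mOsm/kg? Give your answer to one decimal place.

Calculated osmolality = 2·Na + glucose + BUN/2.8
= 2·144 + 5.5 + 18/2.8
= 288 + 5.50 + 6.43
= 299.93 mOsm/kg ≈ 299.9 mOsm/kg
Osmolar gap = measured − calculated = 317 − 299.9 = 17.1 mOsm/kg

17.1 mOsm/kg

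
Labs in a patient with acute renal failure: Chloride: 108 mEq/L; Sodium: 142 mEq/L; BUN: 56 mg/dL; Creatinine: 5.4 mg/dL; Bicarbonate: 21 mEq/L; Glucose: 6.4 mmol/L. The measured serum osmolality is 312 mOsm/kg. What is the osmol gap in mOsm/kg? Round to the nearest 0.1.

Calculated osmolality = 2·Na + glucose + BUN/2.8
= 2·142 + 6.4 + 56/2.8
= 284 + 6.40 + 20
= 310.4 mOsm/kg ≈ 310.4 mOsm/kg
Osmolar gap = measured − calculated = 312 − 310.4 = 1.6 mOsm/kg

1.6 mOsm/kg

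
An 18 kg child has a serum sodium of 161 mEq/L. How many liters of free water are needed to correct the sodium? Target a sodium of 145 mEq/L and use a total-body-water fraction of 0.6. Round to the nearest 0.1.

1.2 L

TBW = 0.6 · 18 = 10.8 L
Free water deficit = TBW · (Na/145 − 1)
= 10.8 · (161/145 − 1)
= 10.8 · 0.1103
= 1.19 L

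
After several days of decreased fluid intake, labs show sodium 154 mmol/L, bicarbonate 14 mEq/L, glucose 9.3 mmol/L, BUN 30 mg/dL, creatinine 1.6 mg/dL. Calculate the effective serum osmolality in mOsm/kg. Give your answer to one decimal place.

317.3 mOsm/kg

Effective osmolality excludes urea (freely permeant across cell membranes):
2·Na + glucose
= 2·154 + 9.3
= 308 + 9.3
= 317.3 mOsm/kg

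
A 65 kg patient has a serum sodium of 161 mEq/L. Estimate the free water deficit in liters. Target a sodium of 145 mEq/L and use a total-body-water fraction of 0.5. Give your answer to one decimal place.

3.6 L

TBW = 0.5 · 65 = 32.5 L
Free water deficit = TBW · (Na/145 − 1)
= 32.5 · (161/145 − 1)
= 32.5 · 0.1103
= 3.58 L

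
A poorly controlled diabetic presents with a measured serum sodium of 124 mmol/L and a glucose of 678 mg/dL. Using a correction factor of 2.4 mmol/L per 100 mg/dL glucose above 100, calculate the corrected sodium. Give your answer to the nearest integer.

138 mmol/L

Corrected Na = measured Na + 2.4 · (glucose − 100)/100
= 124 + 2.4 · (678 − 100)/100
= 124 + 13.9
= 137.9 mmol/L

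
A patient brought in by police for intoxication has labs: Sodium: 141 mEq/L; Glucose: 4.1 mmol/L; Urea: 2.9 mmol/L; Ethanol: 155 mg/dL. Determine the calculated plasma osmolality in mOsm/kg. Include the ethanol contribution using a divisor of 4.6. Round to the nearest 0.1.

Calculated osmolality = 2·Na + glucose + urea + ethanol/4.6
= 2·141 + 4.1 + 2.9 + 155/4.6
= 282 + 4.10 + 2.90 + 33.70
= 322.7 mOsm/kg

322.7 mOsm/kg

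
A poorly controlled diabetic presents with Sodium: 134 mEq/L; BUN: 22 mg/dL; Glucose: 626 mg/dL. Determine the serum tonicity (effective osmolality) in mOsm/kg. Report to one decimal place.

Effective osmolality excludes urea (freely permeant across cell membranes):
2·Na + glucose/18
= 2·134 + 626/18
= 268 + 34.78
= 302.78 mOsm/kg

302.8 mOsm/kg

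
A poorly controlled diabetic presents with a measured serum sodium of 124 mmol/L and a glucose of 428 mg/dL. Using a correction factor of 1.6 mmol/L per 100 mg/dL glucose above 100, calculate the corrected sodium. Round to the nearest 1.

129 mmol/L

Corrected Na = measured Na + 1.6 · (glucose − 100)/100
= 124 + 1.6 · (428 − 100)/100
= 124 + 5.2
= 129.2 mmol/L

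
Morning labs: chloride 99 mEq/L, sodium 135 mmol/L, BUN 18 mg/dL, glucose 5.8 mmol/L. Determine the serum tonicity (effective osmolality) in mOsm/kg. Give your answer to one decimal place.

Effective osmolality excludes urea (freely permeant across cell membranes):
2·Na + glucose
= 2·135 + 5.8
= 270 + 5.8
= 275.8 mOsm/kg

275.8 mOsm/kg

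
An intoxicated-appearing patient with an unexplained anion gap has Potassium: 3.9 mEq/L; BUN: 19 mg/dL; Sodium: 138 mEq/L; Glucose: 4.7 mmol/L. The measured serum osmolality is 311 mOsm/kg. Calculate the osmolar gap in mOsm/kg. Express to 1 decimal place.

23.5 mOsm/kg

Calculated osmolality = 2·Na + glucose + BUN/2.8
= 2·138 + 4.7 + 19/2.8
= 276 + 4.70 + 6.79
= 287.49 mOsm/kg ≈ 287.5 mOsm/kg
Osmolar gap = measured − calculated = 311 − 287.5 = 23.5 mOsm/kg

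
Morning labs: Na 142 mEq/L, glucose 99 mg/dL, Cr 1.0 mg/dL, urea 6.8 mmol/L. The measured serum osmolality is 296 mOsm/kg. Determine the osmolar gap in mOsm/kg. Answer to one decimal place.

Calculated osmolality = 2·Na + glucose/18 + urea
= 2·142 + 99/18 + 6.8
= 284 + 5.50 + 6.80
= 296.3 mOsm/kg ≈ 296.3 mOsm/kg
Osmolar gap = measured − calculated = 296 − 296.3 = -0.3 mOsm/kg

-0.3 mOsm/kg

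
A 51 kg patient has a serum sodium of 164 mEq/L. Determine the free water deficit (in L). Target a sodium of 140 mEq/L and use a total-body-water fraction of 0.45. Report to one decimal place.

TBW = 0.45 · 51 = 22.95 L
Free water deficit = TBW · (Na/140 − 1)
= 22.95 · (164/140 − 1)
= 22.95 · 0.1714
= 3.93 L

3.9 L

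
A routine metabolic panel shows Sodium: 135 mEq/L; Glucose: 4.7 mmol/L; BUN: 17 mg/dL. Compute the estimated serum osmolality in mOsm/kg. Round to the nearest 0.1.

Calculated osmolality = 2·Na + glucose + BUN/2.8
= 2·135 + 4.7 + 17/2.8
= 270 + 4.70 + 6.07
= 280.77 mOsm/kg

280.8 mOsm/kg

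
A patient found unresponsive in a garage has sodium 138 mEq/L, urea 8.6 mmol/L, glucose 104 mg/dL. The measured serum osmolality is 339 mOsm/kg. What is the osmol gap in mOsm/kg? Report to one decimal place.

48.6 mOsm/kg

Calculated osmolality = 2·Na + glucose/18 + urea
= 2·138 + 104/18 + 8.6
= 276 + 5.78 + 8.60
= 290.38 mOsm/kg ≈ 290.4 mOsm/kg
Osmolar gap = measured − calculated = 339 − 290.4 = 48.6 mOsm/kg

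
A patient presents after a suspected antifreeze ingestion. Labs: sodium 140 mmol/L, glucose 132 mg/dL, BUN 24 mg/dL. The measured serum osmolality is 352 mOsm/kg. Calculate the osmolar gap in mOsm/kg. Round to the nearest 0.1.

Calculated osmolality = 2·Na + glucose/18 + BUN/2.8
= 2·140 + 132/18 + 24/2.8
= 280 + 7.33 + 8.57
= 295.9 mOsm/kg ≈ 295.9 mOsm/kg
Osmolar gap = measured − calculated = 352 − 295.9 = 56.1 mOsm/kg

56.1 mOsm/kg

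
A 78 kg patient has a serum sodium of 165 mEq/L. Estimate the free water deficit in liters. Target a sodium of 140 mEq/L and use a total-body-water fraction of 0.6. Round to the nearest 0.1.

TBW = 0.6 · 78 = 46.8 L
Free water deficit = TBW · (Na/140 − 1)
= 46.8 · (165/140 − 1)
= 46.8 · 0.1786
= 8.36 L

8.4 L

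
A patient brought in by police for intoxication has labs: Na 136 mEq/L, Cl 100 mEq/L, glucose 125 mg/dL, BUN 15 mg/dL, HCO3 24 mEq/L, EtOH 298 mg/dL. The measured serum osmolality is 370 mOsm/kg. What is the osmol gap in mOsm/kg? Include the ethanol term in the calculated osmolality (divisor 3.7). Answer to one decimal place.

5.2 mOsm/kg

Calculated osmolality = 2·Na + glucose/18 + BUN/2.8 + ethanol/3.7
= 2·136 + 125/18 + 15/2.8 + 298/3.7
= 272 + 6.94 + 5.36 + 80.54
= 364.84 mOsm/kg ≈ 364.8 mOsm/kg
Osmolar gap = measured − calculated = 370 − 364.8 = 5.2 mOsm/kg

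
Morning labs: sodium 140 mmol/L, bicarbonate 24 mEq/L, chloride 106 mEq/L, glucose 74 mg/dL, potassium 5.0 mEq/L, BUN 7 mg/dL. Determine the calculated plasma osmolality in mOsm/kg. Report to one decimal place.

Calculated osmolality = 2·Na + glucose/18 + BUN/2.8
= 2·140 + 74/18 + 7/2.8
= 280 + 4.11 + 2.50
= 286.61 mOsm/kg

286.6 mOsm/kg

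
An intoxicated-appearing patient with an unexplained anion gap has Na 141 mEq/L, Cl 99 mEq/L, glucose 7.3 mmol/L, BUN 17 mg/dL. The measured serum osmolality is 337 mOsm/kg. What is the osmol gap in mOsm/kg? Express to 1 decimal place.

Calculated osmolality = 2·Na + glucose + BUN/2.8
= 2·141 + 7.3 + 17/2.8
= 282 + 7.30 + 6.07
= 295.37 mOsm/kg ≈ 295.4 mOsm/kg
Osmolar gap = measured − calculated = 337 − 295.4 = 41.6 mOsm/kg

41.6 mOsm/kg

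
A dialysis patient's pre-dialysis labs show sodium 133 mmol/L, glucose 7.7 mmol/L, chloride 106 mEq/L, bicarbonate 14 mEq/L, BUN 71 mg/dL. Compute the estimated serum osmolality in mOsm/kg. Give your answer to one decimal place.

299.1 mOsm/kg

Calculated osmolality = 2·Na + glucose + BUN/2.8
= 2·133 + 7.7 + 71/2.8
= 266 + 7.70 + 25.36
= 299.06 mOsm/kg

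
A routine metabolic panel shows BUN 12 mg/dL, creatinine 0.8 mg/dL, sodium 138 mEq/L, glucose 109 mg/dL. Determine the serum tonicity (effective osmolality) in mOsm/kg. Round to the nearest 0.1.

282.1 mOsm/kg

Effective osmolality excludes urea (freely permeant across cell membranes):
2·Na + glucose/18
= 2·138 + 109/18
= 276 + 6.06
= 282.06 mOsm/kg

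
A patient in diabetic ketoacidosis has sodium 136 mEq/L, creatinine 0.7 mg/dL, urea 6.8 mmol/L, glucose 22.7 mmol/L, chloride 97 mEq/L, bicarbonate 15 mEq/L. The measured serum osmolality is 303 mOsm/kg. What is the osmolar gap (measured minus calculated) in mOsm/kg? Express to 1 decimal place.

Calculated osmolality = 2·Na + glucose + urea
= 2·136 + 22.7 + 6.8
= 272 + 22.70 + 6.80
= 301.5 mOsm/kg ≈ 301.5 mOsm/kg
Osmolar gap = measured − calculated = 303 − 301.5 = 1.5 mOsm/kg

1.5 mOsm/kg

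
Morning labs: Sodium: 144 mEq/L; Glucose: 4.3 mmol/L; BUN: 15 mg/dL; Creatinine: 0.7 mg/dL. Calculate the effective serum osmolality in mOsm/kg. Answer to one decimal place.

292.3 mOsm/kg

Effective osmolality excludes urea (freely permeant across cell membranes):
2·Na + glucose
= 2·144 + 4.3
= 288 + 4.3
= 292.3 mOsm/kg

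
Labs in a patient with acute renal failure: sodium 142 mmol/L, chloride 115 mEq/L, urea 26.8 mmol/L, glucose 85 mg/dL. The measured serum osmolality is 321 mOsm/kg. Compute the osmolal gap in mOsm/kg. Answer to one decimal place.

5.5 mOsm/kg

Calculated osmolality = 2·Na + glucose/18 + urea
= 2·142 + 85/18 + 26.8
= 284 + 4.72 + 26.80
= 315.52 mOsm/kg ≈ 315.5 mOsm/kg
Osmolar gap = measured − calculated = 321 − 315.5 = 5.5 mOsm/kg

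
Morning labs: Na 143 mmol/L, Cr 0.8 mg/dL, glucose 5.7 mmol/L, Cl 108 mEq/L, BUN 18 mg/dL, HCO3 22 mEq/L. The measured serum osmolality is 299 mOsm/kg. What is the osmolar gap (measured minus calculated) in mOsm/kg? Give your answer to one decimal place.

Calculated osmolality = 2·Na + glucose + BUN/2.8
= 2·143 + 5.7 + 18/2.8
= 286 + 5.70 + 6.43
= 298.13 mOsm/kg ≈ 298.1 mOsm/kg
Osmolar gap = measured − calculated = 299 − 298.1 = 0.9 mOsm/kg

0.9 mOsm/kg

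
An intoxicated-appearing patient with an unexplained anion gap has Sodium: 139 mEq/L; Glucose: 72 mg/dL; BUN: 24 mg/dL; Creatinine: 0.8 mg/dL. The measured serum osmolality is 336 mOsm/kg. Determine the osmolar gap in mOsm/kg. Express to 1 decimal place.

Calculated osmolality = 2·Na + glucose/18 + BUN/2.8
= 2·139 + 72/18 + 24/2.8
= 278 + 4 + 8.57
= 290.57 mOsm/kg ≈ 290.6 mOsm/kg
Osmolar gap = measured − calculated = 336 − 290.6 = 45.4 mOsm/kg

45.4 mOsm/kg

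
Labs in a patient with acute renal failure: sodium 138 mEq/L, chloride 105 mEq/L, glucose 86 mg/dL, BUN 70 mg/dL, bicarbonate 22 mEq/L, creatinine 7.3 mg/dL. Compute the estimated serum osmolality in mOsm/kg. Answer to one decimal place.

Calculated osmolality = 2·Na + glucose/18 + BUN/2.8
= 2·138 + 86/18 + 70/2.8
= 276 + 4.78 + 25
= 305.78 mOsm/kg

305.8 mOsm/kg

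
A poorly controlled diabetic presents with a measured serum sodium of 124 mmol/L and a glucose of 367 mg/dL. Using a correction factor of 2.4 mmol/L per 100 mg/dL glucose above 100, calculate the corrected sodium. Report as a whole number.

Corrected Na = measured Na + 2.4 · (glucose − 100)/100
= 124 + 2.4 · (367 − 100)/100
= 124 + 6.4
= 130.4 mmol/L

130 mmol/L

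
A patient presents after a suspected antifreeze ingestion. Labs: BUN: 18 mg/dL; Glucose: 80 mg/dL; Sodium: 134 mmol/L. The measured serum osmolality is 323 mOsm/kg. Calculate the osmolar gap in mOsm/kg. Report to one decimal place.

44.1 mOsm/kg

Calculated osmolality = 2·Na + glucose/18 + BUN/2.8
= 2·134 + 80/18 + 18/2.8
= 268 + 4.44 + 6.43
= 278.87 mOsm/kg ≈ 278.9 mOsm/kg
Osmolar gap = measured − calculated = 323 − 278.9 = 44.1 mOsm/kg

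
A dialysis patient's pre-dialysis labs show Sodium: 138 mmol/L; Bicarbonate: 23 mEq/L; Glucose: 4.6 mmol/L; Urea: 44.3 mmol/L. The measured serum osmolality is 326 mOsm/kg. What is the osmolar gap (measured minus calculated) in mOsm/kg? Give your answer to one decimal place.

1.1 mOsm/kg

Calculated osmolality = 2·Na + glucose + urea
= 2·138 + 4.6 + 44.3
= 276 + 4.60 + 44.30
= 324.9 mOsm/kg ≈ 324.9 mOsm/kg
Osmolar gap = measured − calculated = 326 − 324.9 = 1.1 mOsm/kg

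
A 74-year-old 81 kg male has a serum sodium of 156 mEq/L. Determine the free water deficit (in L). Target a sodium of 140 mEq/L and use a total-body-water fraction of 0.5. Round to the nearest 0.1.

TBW = 0.5 · 81 = 40.5 L
Free water deficit = TBW · (Na/140 − 1)
= 40.5 · (156/140 − 1)
= 40.5 · 0.1143
= 4.63 L

4.6 L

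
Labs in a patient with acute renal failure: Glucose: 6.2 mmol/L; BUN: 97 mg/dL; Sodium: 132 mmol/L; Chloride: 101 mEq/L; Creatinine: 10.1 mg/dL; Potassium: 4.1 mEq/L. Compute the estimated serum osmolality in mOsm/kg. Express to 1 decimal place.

304.8 mOsm/kg

Calculated osmolality = 2·Na + glucose + BUN/2.8
= 2·132 + 6.2 + 97/2.8
= 264 + 6.20 + 34.64
= 304.84 mOsm/kg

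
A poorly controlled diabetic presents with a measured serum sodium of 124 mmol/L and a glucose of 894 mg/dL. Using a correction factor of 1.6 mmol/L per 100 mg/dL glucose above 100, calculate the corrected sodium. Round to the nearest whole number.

Corrected Na = measured Na + 1.6 · (glucose − 100)/100
= 124 + 1.6 · (894 − 100)/100
= 124 + 12.7
= 136.7 mmol/L

137 mmol/L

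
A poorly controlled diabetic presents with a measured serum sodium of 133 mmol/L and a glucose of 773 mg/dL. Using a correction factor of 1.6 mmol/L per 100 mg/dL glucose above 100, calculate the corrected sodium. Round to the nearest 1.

144 mmol/L

Corrected Na = measured Na + 1.6 · (glucose − 100)/100
= 133 + 1.6 · (773 − 100)/100
= 133 + 10.8
= 143.8 mmol/L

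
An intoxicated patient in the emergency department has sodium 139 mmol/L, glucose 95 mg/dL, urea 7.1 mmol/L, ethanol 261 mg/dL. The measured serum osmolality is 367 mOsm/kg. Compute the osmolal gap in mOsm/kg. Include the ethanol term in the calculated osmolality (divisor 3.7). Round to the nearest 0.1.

6.1 mOsm/kg

Calculated osmolality = 2·Na + glucose/18 + urea + ethanol/3.7
= 2·139 + 95/18 + 7.1 + 261/3.7
= 278 + 5.28 + 7.10 + 70.54
= 360.92 mOsm/kg ≈ 360.9 mOsm/kg
Osmolar gap = measured − calculated = 367 − 360.9 = 6.1 mOsm/kg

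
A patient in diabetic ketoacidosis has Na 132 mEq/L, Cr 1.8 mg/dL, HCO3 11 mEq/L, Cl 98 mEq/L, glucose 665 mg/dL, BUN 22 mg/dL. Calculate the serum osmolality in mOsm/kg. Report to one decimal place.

308.8 mOsm/kg

Calculated osmolality = 2·Na + glucose/18 + BUN/2.8
= 2·132 + 665/18 + 22/2.8
= 264 + 36.94 + 7.86
= 308.8 mOsm/kg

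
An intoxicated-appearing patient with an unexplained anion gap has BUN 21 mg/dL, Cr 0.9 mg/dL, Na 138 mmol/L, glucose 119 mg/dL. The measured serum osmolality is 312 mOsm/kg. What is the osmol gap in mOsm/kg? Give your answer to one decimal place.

Calculated osmolality = 2·Na + glucose/18 + BUN/2.8
= 2·138 + 119/18 + 21/2.8
= 276 + 6.61 + 7.50
= 290.11 mOsm/kg ≈ 290.1 mOsm/kg
Osmolar gap = measured − calculated = 312 − 290.1 = 21.9 mOsm/kg

21.9 mOsm/kg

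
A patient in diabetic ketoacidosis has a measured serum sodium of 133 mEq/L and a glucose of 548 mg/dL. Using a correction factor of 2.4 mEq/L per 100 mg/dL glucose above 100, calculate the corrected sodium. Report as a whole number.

144 mEq/L

Corrected Na = measured Na + 2.4 · (glucose − 100)/100
= 133 + 2.4 · (548 − 100)/100
= 133 + 10.8
= 143.8 mEq/L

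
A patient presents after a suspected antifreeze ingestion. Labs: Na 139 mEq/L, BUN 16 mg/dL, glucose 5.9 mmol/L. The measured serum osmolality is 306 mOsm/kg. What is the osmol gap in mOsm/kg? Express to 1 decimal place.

16.4 mOsm/kg

Calculated osmolality = 2·Na + glucose + BUN/2.8
= 2·139 + 5.9 + 16/2.8
= 278 + 5.90 + 5.71
= 289.61 mOsm/kg ≈ 289.6 mOsm/kg
Osmolar gap = measured − calculated = 306 − 289.6 = 16.4 mOsm/kg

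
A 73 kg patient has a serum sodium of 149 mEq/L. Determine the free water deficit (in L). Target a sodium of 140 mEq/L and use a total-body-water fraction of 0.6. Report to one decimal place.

TBW = 0.6 · 73 = 43.8 L
Free water deficit = TBW · (Na/140 − 1)
= 43.8 · (149/140 − 1)
= 43.8 · 0.0643
= 2.82 L

2.8 L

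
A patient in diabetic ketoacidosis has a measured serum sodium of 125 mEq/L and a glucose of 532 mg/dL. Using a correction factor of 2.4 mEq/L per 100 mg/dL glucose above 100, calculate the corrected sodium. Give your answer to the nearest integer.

135 mEq/L

Corrected Na = measured Na + 2.4 · (glucose − 100)/100
= 125 + 2.4 · (532 − 100)/100
= 125 + 10.4
= 135.4 mEq/L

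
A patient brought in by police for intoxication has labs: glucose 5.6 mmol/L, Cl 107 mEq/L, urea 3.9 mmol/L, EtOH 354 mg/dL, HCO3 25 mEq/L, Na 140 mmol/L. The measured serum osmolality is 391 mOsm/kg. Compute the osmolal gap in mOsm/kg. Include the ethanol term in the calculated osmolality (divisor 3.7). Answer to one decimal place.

5.8 mOsm/kg

Calculated osmolality = 2·Na + glucose + urea + ethanol/3.7
= 2·140 + 5.6 + 3.9 + 354/3.7
= 280 + 5.60 + 3.90 + 95.68
= 385.18 mOsm/kg ≈ 385.2 mOsm/kg
Osmolar gap = measured − calculated = 391 − 385.2 = 5.8 mOsm/kg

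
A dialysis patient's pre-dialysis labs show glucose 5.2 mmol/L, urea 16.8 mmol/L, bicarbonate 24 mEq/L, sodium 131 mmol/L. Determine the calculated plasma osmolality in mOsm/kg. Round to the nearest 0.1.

Calculated osmolality = 2·Na + glucose + urea
= 2·131 + 5.2 + 16.8
= 262 + 5.20 + 16.80
= 284 mOsm/kg

284.0 mOsm/kg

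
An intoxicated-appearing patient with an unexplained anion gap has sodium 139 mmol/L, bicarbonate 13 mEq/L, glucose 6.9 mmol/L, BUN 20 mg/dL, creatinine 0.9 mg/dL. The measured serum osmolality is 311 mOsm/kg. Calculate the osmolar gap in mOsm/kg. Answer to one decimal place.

Calculated osmolality = 2·Na + glucose + BUN/2.8
= 2·139 + 6.9 + 20/2.8
= 278 + 6.90 + 7.14
= 292.04 mOsm/kg ≈ 292.0 mOsm/kg
Osmolar gap = measured − calculated = 311 − 292.0 = 19.0 mOsm/kg

19.0 mOsm/kg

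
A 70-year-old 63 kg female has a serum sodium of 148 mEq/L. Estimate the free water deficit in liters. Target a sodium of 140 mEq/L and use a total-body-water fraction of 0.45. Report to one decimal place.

1.6 L

TBW = 0.45 · 63 = 28.35 L
Free water deficit = TBW · (Na/140 − 1)
= 28.35 · (148/140 − 1)
= 28.35 · 0.0571
= 1.62 L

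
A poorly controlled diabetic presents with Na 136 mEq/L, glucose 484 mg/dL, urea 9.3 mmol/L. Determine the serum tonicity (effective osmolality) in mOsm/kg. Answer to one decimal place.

Effective osmolality excludes urea (freely permeant across cell membranes):
2·Na + glucose/18
= 2·136 + 484/18
= 272 + 26.89
= 298.89 mOsm/kg

298.9 mOsm/kg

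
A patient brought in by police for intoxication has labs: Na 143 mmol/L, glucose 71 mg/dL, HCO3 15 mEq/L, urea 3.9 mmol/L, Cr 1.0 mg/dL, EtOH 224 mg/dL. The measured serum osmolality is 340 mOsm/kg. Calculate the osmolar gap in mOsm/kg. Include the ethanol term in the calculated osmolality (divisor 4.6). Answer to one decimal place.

-2.5 mOsm/kg

Calculated osmolality = 2·Na + glucose/18 + urea + ethanol/4.6
= 2·143 + 71/18 + 3.9 + 224/4.6
= 286 + 3.94 + 3.90 + 48.70
= 342.54 mOsm/kg ≈ 342.5 mOsm/kg
Osmolar gap = measured − calculated = 340 − 342.5 = -2.5 mOsm/kg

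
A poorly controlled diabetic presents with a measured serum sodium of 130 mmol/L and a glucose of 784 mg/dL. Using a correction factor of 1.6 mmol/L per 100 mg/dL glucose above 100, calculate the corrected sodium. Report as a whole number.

141 mmol/L

Corrected Na = measured Na + 1.6 · (glucose − 100)/100
= 130 + 1.6 · (784 − 100)/100
= 130 + 10.9
= 140.9 mmol/L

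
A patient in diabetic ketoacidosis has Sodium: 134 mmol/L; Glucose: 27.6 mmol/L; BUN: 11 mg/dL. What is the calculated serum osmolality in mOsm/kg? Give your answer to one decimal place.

Calculated osmolality = 2·Na + glucose + BUN/2.8
= 2·134 + 27.6 + 11/2.8
= 268 + 27.60 + 3.93
= 299.53 mOsm/kg

299.5 mOsm/kg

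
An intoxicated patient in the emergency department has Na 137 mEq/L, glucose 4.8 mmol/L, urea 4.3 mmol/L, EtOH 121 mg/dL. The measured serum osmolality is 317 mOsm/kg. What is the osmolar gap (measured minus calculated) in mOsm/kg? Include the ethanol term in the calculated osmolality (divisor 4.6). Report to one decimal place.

Calculated osmolality = 2·Na + glucose + urea + ethanol/4.6
= 2·137 + 4.8 + 4.3 + 121/4.6
= 274 + 4.80 + 4.30 + 26.30
= 309.4 mOsm/kg ≈ 309.4 mOsm/kg
Osmolar gap = measured − calculated = 317 − 309.4 = 7.6 mOsm/kg

7.6 mOsm/kg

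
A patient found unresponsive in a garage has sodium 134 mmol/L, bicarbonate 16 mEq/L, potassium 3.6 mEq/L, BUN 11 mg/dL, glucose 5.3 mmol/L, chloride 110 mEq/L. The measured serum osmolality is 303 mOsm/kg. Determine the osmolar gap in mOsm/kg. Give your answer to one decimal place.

25.8 mOsm/kg

Calculated osmolality = 2·Na + glucose + BUN/2.8
= 2·134 + 5.3 + 11/2.8
= 268 + 5.30 + 3.93
= 277.23 mOsm/kg ≈ 277.2 mOsm/kg
Osmolar gap = measured − calculated = 303 − 277.2 = 25.8 mOsm/kg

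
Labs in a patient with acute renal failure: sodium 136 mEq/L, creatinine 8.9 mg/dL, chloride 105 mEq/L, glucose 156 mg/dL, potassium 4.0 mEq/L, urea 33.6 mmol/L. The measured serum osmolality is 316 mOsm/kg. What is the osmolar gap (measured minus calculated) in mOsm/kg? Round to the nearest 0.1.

1.7 mOsm/kg

Calculated osmolality = 2·Na + glucose/18 + urea
= 2·136 + 156/18 + 33.6
= 272 + 8.67 + 33.60
= 314.27 mOsm/kg ≈ 314.3 mOsm/kg
Osmolar gap = measured − calculated = 316 − 314.3 = 1.7 mOsm/kg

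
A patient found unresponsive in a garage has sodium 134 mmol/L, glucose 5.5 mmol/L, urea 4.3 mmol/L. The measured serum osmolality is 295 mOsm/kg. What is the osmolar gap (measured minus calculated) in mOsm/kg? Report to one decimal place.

Calculated osmolality = 2·Na + glucose + urea
= 2·134 + 5.5 + 4.3
= 268 + 5.50 + 4.30
= 277.8 mOsm/kg ≈ 277.8 mOsm/kg
Osmolar gap = measured − calculated = 295 − 277.8 = 17.2 mOsm/kg

17.2 mOsm/kg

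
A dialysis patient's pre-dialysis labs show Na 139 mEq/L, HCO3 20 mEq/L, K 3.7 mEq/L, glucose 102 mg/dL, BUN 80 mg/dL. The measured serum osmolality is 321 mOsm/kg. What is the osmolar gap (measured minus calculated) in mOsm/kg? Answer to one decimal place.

Calculated osmolality = 2·Na + glucose/18 + BUN/2.8
= 2·139 + 102/18 + 80/2.8
= 278 + 5.67 + 28.57
= 312.24 mOsm/kg ≈ 312.2 mOsm/kg
Osmolar gap = measured − calculated = 321 − 312.2 = 8.8 mOsm/kg

8.8 mOsm/kg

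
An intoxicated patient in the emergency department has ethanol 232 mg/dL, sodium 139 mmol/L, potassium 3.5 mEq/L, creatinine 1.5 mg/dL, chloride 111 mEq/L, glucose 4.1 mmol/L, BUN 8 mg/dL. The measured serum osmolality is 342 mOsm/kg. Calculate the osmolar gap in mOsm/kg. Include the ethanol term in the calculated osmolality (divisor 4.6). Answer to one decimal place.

6.6 mOsm/kg

Calculated osmolality = 2·Na + glucose + BUN/2.8 + ethanol/4.6
= 2·139 + 4.1 + 8/2.8 + 232/4.6
= 278 + 4.10 + 2.86 + 50.43
= 335.39 mOsm/kg ≈ 335.4 mOsm/kg
Osmolar gap = measured − calculated = 342 − 335.4 = 6.6 mOsm/kg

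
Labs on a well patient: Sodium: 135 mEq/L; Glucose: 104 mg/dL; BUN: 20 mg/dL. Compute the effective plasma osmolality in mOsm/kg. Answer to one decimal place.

275.8 mOsm/kg

Effective osmolality excludes urea (freely permeant across cell membranes):
2·Na + glucose/18
= 2·135 + 104/18
= 270 + 5.78
= 275.78 mOsm/kg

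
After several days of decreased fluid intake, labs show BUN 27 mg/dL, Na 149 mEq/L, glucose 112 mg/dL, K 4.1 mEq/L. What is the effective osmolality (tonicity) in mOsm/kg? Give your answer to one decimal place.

304.2 mOsm/kg

Effective osmolality excludes urea (freely permeant across cell membranes):
2·Na + glucose/18
= 2·149 + 112/18
= 298 + 6.22
= 304.22 mOsm/kg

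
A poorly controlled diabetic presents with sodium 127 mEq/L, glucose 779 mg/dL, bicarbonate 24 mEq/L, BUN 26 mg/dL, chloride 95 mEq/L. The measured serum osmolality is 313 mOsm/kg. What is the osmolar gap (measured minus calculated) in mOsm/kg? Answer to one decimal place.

6.4 mOsm/kg

Calculated osmolality = 2·Na + glucose/18 + BUN/2.8
= 2·127 + 779/18 + 26/2.8
= 254 + 43.28 + 9.29
= 306.57 mOsm/kg ≈ 306.6 mOsm/kg
Osmolar gap = measured − calculated = 313 − 306.6 = 6.4 mOsm/kg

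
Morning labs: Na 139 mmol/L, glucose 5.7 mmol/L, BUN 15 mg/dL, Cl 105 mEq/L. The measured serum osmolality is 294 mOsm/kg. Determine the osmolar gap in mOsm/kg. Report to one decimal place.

Calculated osmolality = 2·Na + glucose + BUN/2.8
= 2·139 + 5.7 + 15/2.8
= 278 + 5.70 + 5.36
= 289.06 mOsm/kg ≈ 289.1 mOsm/kg
Osmolar gap = measured − calculated = 294 − 289.1 = 4.9 mOsm/kg

4.9 mOsm/kg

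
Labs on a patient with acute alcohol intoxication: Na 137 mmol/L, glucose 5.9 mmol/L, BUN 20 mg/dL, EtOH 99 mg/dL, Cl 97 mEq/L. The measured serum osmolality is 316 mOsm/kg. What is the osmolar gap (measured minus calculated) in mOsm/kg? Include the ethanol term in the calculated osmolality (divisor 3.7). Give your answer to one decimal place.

2.2 mOsm/kg

Calculated osmolality = 2·Na + glucose + BUN/2.8 + ethanol/3.7
= 2·137 + 5.9 + 20/2.8 + 99/3.7
= 274 + 5.90 + 7.14 + 26.76
= 313.8 mOsm/kg ≈ 313.8 mOsm/kg
Osmolar gap = measured − calculated = 316 − 313.8 = 2.2 mOsm/kg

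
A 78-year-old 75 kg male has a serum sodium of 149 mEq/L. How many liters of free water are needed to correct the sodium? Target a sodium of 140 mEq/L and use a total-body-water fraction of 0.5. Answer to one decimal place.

TBW = 0.5 · 75 = 37.5 L
Free water deficit = TBW · (Na/140 − 1)
= 37.5 · (149/140 − 1)
= 37.5 · 0.0643
= 2.41 L

2.4 L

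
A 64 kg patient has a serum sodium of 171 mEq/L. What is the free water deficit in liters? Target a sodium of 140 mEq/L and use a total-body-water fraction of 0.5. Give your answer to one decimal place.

7.1 L

TBW = 0.5 · 64 = 32 L
Free water deficit = TBW · (Na/140 − 1)
= 32 · (171/140 − 1)
= 32 · 0.2214
= 7.08 L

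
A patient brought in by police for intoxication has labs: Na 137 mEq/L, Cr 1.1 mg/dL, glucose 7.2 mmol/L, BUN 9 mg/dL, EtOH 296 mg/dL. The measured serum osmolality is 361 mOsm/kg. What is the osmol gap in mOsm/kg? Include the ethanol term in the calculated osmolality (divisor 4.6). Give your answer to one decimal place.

12.2 mOsm/kg

Calculated osmolality = 2·Na + glucose + BUN/2.8 + ethanol/4.6
= 2·137 + 7.2 + 9/2.8 + 296/4.6
= 274 + 7.20 + 3.21 + 64.35
= 348.76 mOsm/kg ≈ 348.8 mOsm/kg
Osmolar gap = measured − calculated = 361 − 348.8 = 12.2 mOsm/kg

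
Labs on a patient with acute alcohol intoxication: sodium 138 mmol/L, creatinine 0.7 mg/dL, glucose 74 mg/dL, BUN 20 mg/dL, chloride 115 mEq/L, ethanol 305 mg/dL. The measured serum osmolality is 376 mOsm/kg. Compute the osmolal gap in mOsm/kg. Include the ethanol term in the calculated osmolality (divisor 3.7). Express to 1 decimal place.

Calculated osmolality = 2·Na + glucose/18 + BUN/2.8 + ethanol/3.7
= 2·138 + 74/18 + 20/2.8 + 305/3.7
= 276 + 4.11 + 7.14 + 82.43
= 369.68 mOsm/kg ≈ 369.7 mOsm/kg
Osmolar gap = measured − calculated = 376 − 369.7 = 6.3 mOsm/kg

6.3 mOsm/kg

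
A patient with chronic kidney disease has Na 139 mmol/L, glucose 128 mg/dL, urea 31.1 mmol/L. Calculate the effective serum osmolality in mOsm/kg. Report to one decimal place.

285.1 mOsm/kg

Effective osmolality excludes urea (freely permeant across cell membranes):
2·Na + glucose/18
= 2·139 + 128/18
= 278 + 7.11
= 285.11 mOsm/kg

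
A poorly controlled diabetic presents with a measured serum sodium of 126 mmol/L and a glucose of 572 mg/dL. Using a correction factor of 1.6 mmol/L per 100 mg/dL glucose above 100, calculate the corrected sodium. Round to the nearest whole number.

134 mmol/L

Corrected Na = measured Na + 1.6 · (glucose − 100)/100
= 126 + 1.6 · (572 − 100)/100
= 126 + 7.6
= 133.6 mmol/L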